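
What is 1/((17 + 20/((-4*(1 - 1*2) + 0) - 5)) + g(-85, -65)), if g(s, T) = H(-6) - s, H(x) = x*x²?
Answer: -1/134 ≈ -0.0074627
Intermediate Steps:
H(x) = x³
g(s, T) = -216 - s (g(s, T) = (-6)³ - s = -216 - s)
1/((17 + 20/((-4*(1 - 1*2) + 0) - 5)) + g(-85, -65)) = 1/((17 + 20/((-4*(1 - 1*2) + 0) - 5)) + (-216 - 1*(-85))) = 1/((17 + 20/((-4*(1 - 2) + 0) - 5)) + (-216 + 85)) = 1/((17 + 20/((-4*(-1) + 0) - 5)) - 131) = 1/((17 + 20/((4 + 0) - 5)) - 131) = 1/((17 + 20/(4 - 5)) - 131) = 1/((17 + 20/(-1)) - 131) = 1/((17 - 1*20) - 131) = 1/((17 - 20) - 131) = 1/(-3 - 131) = 1/(-134) = -1/134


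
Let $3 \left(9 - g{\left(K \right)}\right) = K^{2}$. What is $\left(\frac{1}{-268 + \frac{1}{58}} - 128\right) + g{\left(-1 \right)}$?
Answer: $- \frac{1854856}{15543} \approx -119.34$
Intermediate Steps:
$g{\left(K \right)} = 9 - \frac{K^{2}}{3}$
$\left(\frac{1}{-268 + \frac{1}{58}} - 128\right) + g{\left(-1 \right)} = \left(\frac{1}{-268 + \frac{1}{58}} - 128\right) + \left(9 - \frac{\left(-1\right)^{2}}{3}\right) = \left(\frac{1}{-268 + \frac{1}{58}} - 128\right) + \left(9 - \frac{1}{3}\right) = \left(\frac{1}{- \frac{15543}{58}} - 128\right) + \left(9 - \frac{1}{3}\right) = \left(- \frac{58}{15543} - 128\right) + \frac{26}{3} = - \frac{1989562}{15543} + \frac{26}{3} = - \frac{1854856}{15543}$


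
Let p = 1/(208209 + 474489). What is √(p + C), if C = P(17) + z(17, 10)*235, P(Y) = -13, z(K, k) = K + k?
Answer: √2951196773562426/682698 ≈ 79.574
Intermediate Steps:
C = 6332 (C = -13 + (17 + 10)*235 = -13 + 27*235 = -13 + 6345 = 6332)
p = 1/682698 ≈ 1.4648e-6
√(p + C) = √(1/682698 + 6332) = √(4322843737/682698) = √2951196773562426/682698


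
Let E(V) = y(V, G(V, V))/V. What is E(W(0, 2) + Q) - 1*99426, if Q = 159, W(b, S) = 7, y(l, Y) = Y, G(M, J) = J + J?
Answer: -99424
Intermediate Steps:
G(M, J) = 2*J
E(V) = 2 (E(V) = (2*V)/V = 2)
E(W(0, 2) + Q) - 1*99426 = 2 - 1*99426 = 2 - 99426 = -99424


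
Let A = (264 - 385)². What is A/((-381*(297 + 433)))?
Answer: -14641/278130 ≈ -0.052641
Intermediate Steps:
A = 14641 (A = (-121)² = 14641)
A/((-381*(297 + 433))) = 14641/((-381*(297 + 433))) = 14641/((-381*730)) = 14641/(-278130) = 14641*(-1/278130) = -14641/278130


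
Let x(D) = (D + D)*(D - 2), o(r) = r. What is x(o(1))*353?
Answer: -706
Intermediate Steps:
x(D) = 2*D*(-2 + D) (x(D) = (2*D)*(-2 + D) = 2*D*(-2 + D))
x(o(1))*353 = (2*1*(-2 + 1))*353 = (2*1*(-1))*353 = -2*353 = -706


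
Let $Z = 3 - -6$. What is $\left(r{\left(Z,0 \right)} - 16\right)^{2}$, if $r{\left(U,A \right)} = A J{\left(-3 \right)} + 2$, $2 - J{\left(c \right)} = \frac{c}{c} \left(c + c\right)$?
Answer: $196$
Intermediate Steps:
$J{\left(c \right)} = 2 - 2 c$ ($J{\left(c \right)} = 2 - \frac{c}{c} \left(c + c\right) = 2 - 1 \cdot 2 c = 2 - 2 c$)
$Z = 9$ ($Z = 3 + 6 = 9$)
$r{\left(U,A \right)} = 2 + 8 A$ ($r{\left(U,A \right)} = A \left(2 - -6\right) + 2 = A \left(2 + 6\right) + 2 = A 8 + 2 = 8 A + 2 = 2 + 8 A$)
$\left(r{\left(Z,0 \right)} - 16\right)^{2} = \left(\left(2 + 8 \cdot 0\right) - 16\right)^{2} = \left(\left(2 + 0\right) - 16\right)^{2} = \left(2 - 16\right)^{2} = \left(-14\right)^{2} = 196$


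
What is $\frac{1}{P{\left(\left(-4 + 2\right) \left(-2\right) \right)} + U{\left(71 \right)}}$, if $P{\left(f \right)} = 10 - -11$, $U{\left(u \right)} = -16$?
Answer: $\frac{1}{5} \approx 0.2$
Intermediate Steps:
$P{\left(f \right)} = 21$ ($P{\left(f \right)} = 10 + 11 = 21$)
$\frac{1}{P{\left(\left(-4 + 2\right) \left(-2\right) \right)} + U{\left(71 \right)}} = \frac{1}{21 - 16} = \frac{1}{5}$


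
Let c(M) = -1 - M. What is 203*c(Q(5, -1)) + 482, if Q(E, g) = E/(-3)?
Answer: 1852/3 ≈ 617.33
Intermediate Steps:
Q(E, g) = -E/3 (Q(E, g) = E*(-⅓) = -E/3)
203*c(Q(5, -1)) + 482 = 203*(-1 - (-1)*5/3) + 482 = 203*(-1 - 1*(-5/3)) + 482 = 203*(-1 + 5/3) + 482 = 203*(⅔) + 482 = 406/3 + 482 = 1852/3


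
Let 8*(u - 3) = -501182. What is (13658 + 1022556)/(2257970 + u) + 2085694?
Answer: 18315110952750/8781301 ≈ 2.0857e+6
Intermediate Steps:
u = -250579/4 (u = 3 + (⅛)*(-501182) = 3 - 250591/4 = -250579/4 ≈ -62645.)
(13658 + 1022556)/(2257970 + u) + 2085694 = (13658 + 1022556)/(2257970 - 250579/4) + 2085694 = 1036214/(8781301/4) + 2085694 = 1036214*(4/8781301) + 2085694 = 4144856/8781301 + 2085694 = 18315110952750/8781301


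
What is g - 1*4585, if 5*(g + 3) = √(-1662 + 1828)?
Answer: -4588 + √166/5 ≈ -4585.4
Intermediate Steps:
g = -3 + √166/5 (g = -3 + √(-1662 + 1828)/5 = -3 + √166/5 ≈ -0.42318)
g - 1*4585 = (-3 + √166/5) - 1*4585 = (-3 + √166/5) - 4585 = -4588 + √166/5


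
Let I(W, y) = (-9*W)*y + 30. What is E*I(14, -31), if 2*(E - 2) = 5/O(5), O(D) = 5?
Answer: 9840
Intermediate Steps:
I(W, y) = 30 - 9*W*y (I(W, y) = -9*W*y + 30 = 30 - 9*W*y)
E = 5/2 (E = 2 + (5/5)/2 = 2 + (5*(⅕))/2 = 2 + (½)*1 = 2 + ½ = 5/2 ≈ 2.5000)
E*I(14, -31) = 5*(30 - 9*14*(-31))/2 = 5*(30 + 3906)/2 = (5/2)*3936 = 9840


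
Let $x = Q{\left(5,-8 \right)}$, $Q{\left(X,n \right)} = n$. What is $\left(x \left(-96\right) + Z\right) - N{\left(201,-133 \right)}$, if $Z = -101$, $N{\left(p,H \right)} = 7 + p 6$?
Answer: $-546$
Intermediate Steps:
$x = -8$
$N{\left(p,H \right)} = 7 + 6 p$
$\left(x \left(-96\right) + Z\right) - N{\left(201,-133 \right)} = \left(\left(-8\right) \left(-96\right) - 101\right) - \left(7 + 6 \cdot 201\right) = \left(768 - 101\right) - \left(7 + 1206\right) = 667 - 1213 = -546$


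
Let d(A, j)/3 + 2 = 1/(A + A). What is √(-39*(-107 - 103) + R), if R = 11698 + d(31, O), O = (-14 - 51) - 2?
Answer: √76426594/62 ≈ 141.00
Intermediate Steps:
O = -67 (O = -65 - 2 = -67)
d(A, j) = -6 + 3/(2*A) (d(A, j) = -6 + 3/(A + A) = -6 + 3/((2*A)) = -6 + 3*(1/(2*A)) = -6 + 3/(2*A))
R = 724907/62 (R = 11698 + (-6 + (3/2)/31) = 11698 + (-6 + (3/2)*(1/31)) = 11698 + (-6 + 3/62) = 11698 - 369/62 = 724907/62 ≈ 11692.)
√(-39*(-107 - 103) + R) = √(-39*(-107 - 103) + 724907/62) = √(-39*(-210) + 724907/62) = √(8190 + 724907/62) = √(1232687/62) = √76426594/62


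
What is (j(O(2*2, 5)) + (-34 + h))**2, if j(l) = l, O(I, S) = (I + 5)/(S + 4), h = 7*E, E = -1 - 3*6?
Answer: 27556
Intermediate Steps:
E = -19 (E = -1 - 18 = -19)
h = -133 (h = 7*(-19) = -133)
O(I, S) = (5 + I)/(4 + S)
(j(O(2*2, 5)) + (-34 + h))**2 = ((5 + 2*2)/(4 + 5) + (-34 - 133))**2 = ((5 + 4)/9 - 167)**2 = ((1/9)*9 - 167)**2 = (1 - 167)**2 = (-166)**2 = 27556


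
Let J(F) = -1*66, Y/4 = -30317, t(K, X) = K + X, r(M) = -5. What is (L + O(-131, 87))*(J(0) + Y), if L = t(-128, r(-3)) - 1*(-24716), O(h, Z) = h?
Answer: -2966858968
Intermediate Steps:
Y = -121268 (Y = 4*(-30317) = -121268)
J(F) = -66
L = 24583 (L = (-128 - 5) - 1*(-24716) = -133 + 24716 = 24583)
(L + O(-131, 87))*(J(0) + Y) = (24583 - 131)*(-66 - 121268) = 24452*(-121334) = -2966858968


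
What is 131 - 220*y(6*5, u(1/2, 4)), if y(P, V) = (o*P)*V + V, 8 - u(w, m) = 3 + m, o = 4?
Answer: -26489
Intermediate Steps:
u(w, m) = 5 - m (u(w, m) = 8 - (3 + m) = 8 + (-3 - m) = 5 - m)
y(P, V) = V + 4*P*V (y(P, V) = (4*P)*V + V = 4*P*V + V = V + 4*P*V)
131 - 220*y(6*5, u(1/2, 4)) = 131 - 220*(5 - 1*4)*(1 + 4*(6*5)) = 131 - 220*(5 - 4)*(1 + 4*30) = 131 - 220*1*(1 + 120) = 131 - 220*1*121 = 131 - 220*121 = 131 - 110*242 = 131 - 26620 = -26489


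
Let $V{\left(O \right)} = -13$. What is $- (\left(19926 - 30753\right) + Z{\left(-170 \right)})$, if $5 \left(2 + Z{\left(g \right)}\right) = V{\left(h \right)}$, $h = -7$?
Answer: $\frac{54158}{5} \approx 10832.0$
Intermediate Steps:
$Z{\left(g \right)} = - \frac{23}{5}$ ($Z{\left(g \right)} = -2 + \frac{1}{5} \left(-13\right) = -2 - \frac{13}{5} = - \frac{23}{5}$)
$- (\left(19926 - 30753\right) + Z{\left(-170 \right)}) = - (\left(19926 - 30753\right) - \frac{23}{5}) = - (-10827 - \frac{23}{5}) = \left(-1\right) \left(- \frac{54158}{5}\right) = \frac{54158}{5}$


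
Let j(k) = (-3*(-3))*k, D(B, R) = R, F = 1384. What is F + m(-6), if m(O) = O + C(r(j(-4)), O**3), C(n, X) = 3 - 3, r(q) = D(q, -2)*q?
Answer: 1378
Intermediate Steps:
j(k) = 9*k
r(q) = -2*q
C(n, X) = 0
m(O) = O (m(O) = O + 0 = O)
F + m(-6) = 1384 - 6 = 1378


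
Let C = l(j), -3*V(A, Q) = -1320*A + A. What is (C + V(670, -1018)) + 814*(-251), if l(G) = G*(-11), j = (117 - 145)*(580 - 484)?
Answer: 359492/3 ≈ 1.1983e+5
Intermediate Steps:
j = -2688 (j = -28*96 = -2688)
l(G) = -11*G
V(A, Q) = 1319*A/3 (V(A, Q) = -(-1320*A + A)/3 = -(-1319)*A/3 = 1319*A/3)
C = 29568 (C = -11*(-2688) = 29568)
(C + V(670, -1018)) + 814*(-251) = (29568 + (1319/3)*670) + 814*(-251) = (29568 + 883730/3) - 204314 = 972434/3 - 204314 = 359492/3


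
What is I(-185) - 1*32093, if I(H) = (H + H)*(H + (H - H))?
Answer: 36357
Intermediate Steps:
I(H) = 2*H² (I(H) = (2*H)*(H + 0) = (2*H)*H = 2*H²)
I(-185) - 1*32093 = 2*(-185)² - 1*32093 = 2*34225 - 32093 = 68450 - 32093 = 36357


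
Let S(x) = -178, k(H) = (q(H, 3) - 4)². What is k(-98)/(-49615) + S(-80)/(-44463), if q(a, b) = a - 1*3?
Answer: -96274621/441206349 ≈ -0.21821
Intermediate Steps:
q(a, b) = -3 + a (q(a, b) = a - 3 = -3 + a)
k(H) = (-7 + H)² (k(H) = ((-3 + H) - 4)² = (-7 + H)²)
k(-98)/(-49615) + S(-80)/(-44463) = (-7 - 98)²/(-49615) - 178/(-44463) = (-105)²*(-1/49615) - 178*(-1/44463) = 11025*(-1/49615) + 178/44463 = -2205/9923 + 178/44463 = -96274621/441206349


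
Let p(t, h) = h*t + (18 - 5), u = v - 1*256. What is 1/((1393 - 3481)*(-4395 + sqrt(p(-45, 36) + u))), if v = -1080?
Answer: 1465/13446001728 + I*sqrt(327)/13446001728 ≈ 1.0895e-7 + 1.3449e-9*I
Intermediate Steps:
u = -1336 (u = -1080 - 1*256 = -1080 - 256 = -1336)
p(t, h) = 13 + h*t (p(t, h) = h*t + 13 = 13 + h*t)
1/((1393 - 3481)*(-4395 + sqrt(p(-45, 36) + u))) = 1/((1393 - 3481)*(-4395 + sqrt((13 + 36*(-45)) - 1336))) = 1/(-2088*(-4395 + sqrt((13 - 1620) - 1336))) = 1/(-2088*(-4395 + sqrt(-1607 - 1336))) = 1/(-2088*(-4395 + sqrt(-2943))) = 1/(-2088*(-4395 + 3*I*sqrt(327))) = 1/(9176760 - 6264*I*sqrt(327))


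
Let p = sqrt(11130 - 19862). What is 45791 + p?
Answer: 45791 + 2*I*sqrt(2183) ≈ 45791.0 + 93.445*I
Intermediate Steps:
p = 2*I*sqrt(2183) (p = sqrt(-8732) = 2*I*sqrt(2183) ≈ 93.445*I)
45791 + p = 45791 + 2*I*sqrt(2183)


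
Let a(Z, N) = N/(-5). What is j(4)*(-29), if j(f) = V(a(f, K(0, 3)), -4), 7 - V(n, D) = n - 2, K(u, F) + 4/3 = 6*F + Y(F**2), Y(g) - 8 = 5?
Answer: -6496/15 ≈ -433.07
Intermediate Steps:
Y(g) = 13 (Y(g) = 8 + 5 = 13)
K(u, F) = 35/3 + 6*F (K(u, F) = -4/3 + (6*F + 13) = -4/3 + (13 + 6*F) = 35/3 + 6*F)
a(Z, N) = -N/5 (a(Z, N) = N*(-1/5) = -N/5)
V(n, D) = 9 - n (V(n, D) = 7 - (n - 2) = 7 - (-2 + n) = 7 + (2 - n) = 9 - n)
j(f) = 224/15 (j(f) = 9 - (-1)*(35/3 + 6*3)/5 = 9 - (-1)*(35/3 + 18)/5 = 9 - (-1)*89/(5*3) = 9 - 1*(-89/15) = 9 + 89/15 = 224/15)
j(4)*(-29) = (224/15)*(-29) = -6496/15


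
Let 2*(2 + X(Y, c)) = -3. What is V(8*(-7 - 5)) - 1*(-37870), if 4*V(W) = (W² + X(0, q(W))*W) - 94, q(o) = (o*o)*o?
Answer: 80469/2 ≈ 40235.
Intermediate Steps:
q(o) = o³ (q(o) = o²*o = o³)
X(Y, c) = -7/2 (X(Y, c) = -2 + (½)*(-3) = -2 - 3/2 = -7/2)
V(W) = -47/2 - 7*W/8 + W²/4 (V(W) = ((W² - 7*W/2) - 94)/4 = (-94 + W² - 7*W/2)/4 = -47/2 - 7*W/8 + W²/4)
V(8*(-7 - 5)) - 1*(-37870) = (-47/2 - 7*(-7 - 5) + (8*(-7 - 5))²/4) - 1*(-37870) = (-47/2 - 7*(-12) + (8*(-12))²/4) + 37870 = (-47/2 - 7/8*(-96) + (¼)*(-96)²) + 37870 = (-47/2 + 84 + (¼)*9216) + 37870 = (-47/2 + 84 + 2304) + 37870 = 4729/2 + 37870 = 80469/2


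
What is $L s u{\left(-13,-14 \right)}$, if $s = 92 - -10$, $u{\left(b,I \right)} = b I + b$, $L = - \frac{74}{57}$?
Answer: $- \frac{425204}{19} \approx -22379.0$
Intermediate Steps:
$L = - \frac{74}{57}$ ($L = \left(-74\right) \frac{1}{57} = - \frac{74}{57} \approx -1.2982$)
$u{\left(b,I \right)} = b + I b$ ($u{\left(b,I \right)} = I b + b = b + I b$)
$s = 102$ ($s = 92 + 10 = 102$)
$L s u{\left(-13,-14 \right)} = \left(- \frac{74}{57}\right) 102 \left(- 13 \left(1 - 14\right)\right) = - \frac{2516 \left(\left(-13\right) \left(-13\right)\right)}{19} = \left(- \frac{2516}{19}\right) 169 = - \frac{425204}{19}$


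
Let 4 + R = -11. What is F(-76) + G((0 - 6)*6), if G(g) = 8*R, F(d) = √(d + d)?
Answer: -120 + 2*I*√38 ≈ -120.0 + 12.329*I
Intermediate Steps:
R = -15 (R = -4 - 11 = -15)
F(d) = √2*√d (F(d) = √(2*d) = √2*√d)
G(g) = -120 (G(g) = 8*(-15) = -120)
F(-76) + G((0 - 6)*6) = √2*√(-76) - 120 = √2*(2*I*√19) - 120 = 2*I*√38 - 120 = -120 + 2*I*√38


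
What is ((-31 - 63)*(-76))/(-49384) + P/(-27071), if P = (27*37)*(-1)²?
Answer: -30341230/167109283 ≈ -0.18157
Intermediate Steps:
P = 999 (P = 999*1 = 999)
((-31 - 63)*(-76))/(-49384) + P/(-27071) = ((-31 - 63)*(-76))/(-49384) + 999/(-27071) = -94*(-76)*(-1/49384) + 999*(-1/27071) = 7144*(-1/49384) - 999/27071 = -893/6173 - 999/27071 = -30341230/167109283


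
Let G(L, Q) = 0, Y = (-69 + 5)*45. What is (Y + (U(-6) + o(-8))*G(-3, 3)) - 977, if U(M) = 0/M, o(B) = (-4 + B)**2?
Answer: -3857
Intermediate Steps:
Y = -2880 (Y = -64*45 = -2880)
U(M) = 0
(Y + (U(-6) + o(-8))*G(-3, 3)) - 977 = (-2880 + (0 + (-4 - 8)**2)*0) - 977 = (-2880 + (0 + (-12)**2)*0) - 977 = (-2880 + (0 + 144)*0) - 977 = (-2880 + 144*0) - 977 = (-2880 + 0) - 977 = -2880 - 977 = -3857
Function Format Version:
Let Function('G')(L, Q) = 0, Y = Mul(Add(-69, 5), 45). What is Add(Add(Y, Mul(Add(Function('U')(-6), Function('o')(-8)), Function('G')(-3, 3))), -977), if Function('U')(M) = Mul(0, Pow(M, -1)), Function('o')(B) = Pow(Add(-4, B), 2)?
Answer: -3857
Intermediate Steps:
Y = -2880 (Y = Mul(-64, 45) = -2880)
Function('U')(M) = 0
Add(Add(Y, Mul(Add(Function('U')(-6), Function('o')(-8)), Function('G')(-3, 3))), -977) = Add(Add(-2880, Mul(Add(0, Pow(Add(-4, -8), 2)), 0)), -977) = Add(Add(-2880, Mul(Add(0, Pow(-12, 2)), 0)), -977) = Add(Add(-2880, Mul(Add(0, 144), 0)), -977) = Add(Add(-2880, Mul(144, 0)), -977) = Add(Add(-2880, 0), -977) = Add(-2880, -977) = -3857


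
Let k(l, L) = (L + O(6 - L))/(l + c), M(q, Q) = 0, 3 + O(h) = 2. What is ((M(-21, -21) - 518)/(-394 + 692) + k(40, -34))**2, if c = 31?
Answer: 557148816/111915241 ≈ 4.9783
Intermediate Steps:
O(h) = -1 (O(h) = -3 + 2 = -1)
k(l, L) = (-1 + L)/(31 + l) (k(l, L) = (L - 1)/(l + 31) = (-1 + L)/(31 + l))
((M(-21, -21) - 518)/(-394 + 692) + k(40, -34))**2 = ((0 - 518)/(-394 + 692) + (-1 - 34)/(31 + 40))**2 = (-518/298 - 35/71)**2 = (-518*1/298 + (1/71)*(-35))**2 = (-259/149 - 35/71)**2 = (-23604/10579)**2 = 557148816/111915241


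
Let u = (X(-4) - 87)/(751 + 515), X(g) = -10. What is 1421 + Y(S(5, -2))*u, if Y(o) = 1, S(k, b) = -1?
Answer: 1798889/1266 ≈ 1420.9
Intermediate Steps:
u = -97/1266 (u = (-10 - 87)/(751 + 515) = -97/1266 ≈ -0.076619)
1421 + Y(S(5, -2))*u = 1421 + 1*(-97/1266) = 1421 - 97/1266 = 1798889/1266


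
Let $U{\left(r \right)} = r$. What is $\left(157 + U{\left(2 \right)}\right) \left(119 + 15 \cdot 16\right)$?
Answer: $57081$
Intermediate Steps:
$\left(157 + U{\left(2 \right)}\right) \left(119 + 15 \cdot 16\right) = \left(157 + 2\right) \left(119 + 15 \cdot 16\right) = 159 \left(119 + 240\right) = 159 \cdot 359 = 57081$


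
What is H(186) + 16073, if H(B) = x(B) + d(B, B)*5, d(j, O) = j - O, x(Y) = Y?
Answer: 16259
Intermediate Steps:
H(B) = B (H(B) = B + (B - B)*5 = B + 0*5 = B + 0 = B)
H(186) + 16073 = 186 + 16073 = 16259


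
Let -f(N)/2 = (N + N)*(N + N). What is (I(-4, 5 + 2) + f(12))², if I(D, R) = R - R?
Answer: 1327104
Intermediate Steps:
I(D, R) = 0
f(N) = -8*N² (f(N) = -2*(N + N)*(N + N) = -2*2*N*2*N = -8*N²)
(I(-4, 5 + 2) + f(12))² = (0 - 8*12²)² = (0 - 8*144)² = (0 - 1152)² = (-1152)² = 1327104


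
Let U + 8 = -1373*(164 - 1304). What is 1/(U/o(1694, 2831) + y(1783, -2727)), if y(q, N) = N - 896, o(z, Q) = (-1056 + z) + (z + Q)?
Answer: -5163/17140337 ≈ -0.00030122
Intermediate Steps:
o(z, Q) = -1056 + Q + 2*z (o(z, Q) = (-1056 + z) + (Q + z) = -1056 + Q + 2*z)
U = 1565212 (U = -8 - 1373*(164 - 1304) = -8 - 1373*(-1140) = -8 + 1565220 = 1565212)
y(q, N) = -896 + N
1/(U/o(1694, 2831) + y(1783, -2727)) = 1/(1565212/(-1056 + 2831 + 2*1694) + (-896 - 2727)) = 1/(1565212/(-1056 + 2831 + 3388) - 3623) = 1/(1565212/5163 - 3623) = 1/(-17140337/5163) = -5163/17140337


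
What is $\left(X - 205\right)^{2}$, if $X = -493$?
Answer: $487204$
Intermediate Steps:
$\left(X - 205\right)^{2} = \left(-493 - 205\right)^{2} = \left(-698\right)^{2} = 487204$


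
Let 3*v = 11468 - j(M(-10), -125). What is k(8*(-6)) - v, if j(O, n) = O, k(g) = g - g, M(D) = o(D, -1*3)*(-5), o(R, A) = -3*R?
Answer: -11618/3 ≈ -3872.7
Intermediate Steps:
M(D) = 15*D (M(D) = -3*D*(-5) = 15*D)
k(g) = 0
v = 11618/3 (v = (11468 - 15*(-10))/3 = (11468 - 1*(-150))/3 = (11468 + 150)/3 = (⅓)*11618 = 11618/3 ≈ 3872.7)
k(8*(-6)) - v = 0 - 1*11618/3 = 0 - 11618/3 = -11618/3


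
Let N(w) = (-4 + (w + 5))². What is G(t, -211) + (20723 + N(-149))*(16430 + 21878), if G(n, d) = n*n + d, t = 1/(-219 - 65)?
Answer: 131707610817681/80656 ≈ 1.6330e+9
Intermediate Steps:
t = -1/284 (t = 1/(-284) = -1/284 ≈ -0.0035211)
N(w) = (1 + w)² (N(w) = (-4 + (5 + w))² = (1 + w)²)
G(n, d) = d + n² (G(n, d) = n² + d = d + n²)
G(t, -211) + (20723 + N(-149))*(16430 + 21878) = (-211 + (-1/284)²) + (20723 + (1 - 149)²)*(16430 + 21878) = (-211 + 1/80656) + (20723 + (-148)²)*38308 = -17018415/80656 + (20723 + 21904)*38308 = -17018415/80656 + 42627*38308 = -17018415/80656 + 1632955116 = 131707610817681/80656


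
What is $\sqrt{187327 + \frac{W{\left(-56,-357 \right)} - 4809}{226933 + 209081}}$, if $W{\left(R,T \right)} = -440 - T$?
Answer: $\frac{\sqrt{989233282881989}}{72669} \approx 432.81$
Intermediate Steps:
$\sqrt{187327 + \frac{W{\left(-56,-357 \right)} - 4809}{226933 + 209081}} = \sqrt{187327 + \frac{\left(-440 - -357\right) - 4809}{226933 + 209081}} = \sqrt{187327 + \frac{\left(-440 + 357\right) - 4809}{436014}} = \sqrt{187327 + \left(-83 - 4809\right) \frac{1}{436014}} = \sqrt{187327 - \frac{2446}{218007}} = \sqrt{\frac{40838594843}{218007}} = \frac{\sqrt{989233282881989}}{72669}$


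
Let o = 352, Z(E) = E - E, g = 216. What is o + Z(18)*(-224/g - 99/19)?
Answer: 352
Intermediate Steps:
Z(E) = 0
o + Z(18)*(-224/g - 99/19) = 352 + 0*(-224/216 - 99/19) = 352 + 0*(-224*1/216 - 99*1/19) = 352 + 0*(-28/27 - 99/19) = 352 + 0*(-3205/513) = 352 + 0 = 352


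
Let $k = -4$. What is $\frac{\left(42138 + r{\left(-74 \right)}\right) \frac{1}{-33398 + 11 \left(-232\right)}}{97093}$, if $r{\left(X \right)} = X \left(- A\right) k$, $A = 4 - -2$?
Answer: $- \frac{20181}{1745246675} \approx -1.1563 \cdot 10^{-5}$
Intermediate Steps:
$A = 6$ ($A = 4 + 2 = 6$)
$r{\left(X \right)} = 24 X$ ($r{\left(X \right)} = X \left(\left(-1\right) 6\right) \left(-4\right) = X \left(-6\right) \left(-4\right) = - 6 X \left(-4\right) = 24 X$)
$\frac{\left(42138 + r{\left(-74 \right)}\right) \frac{1}{-33398 + 11 \left(-232\right)}}{97093} = \frac{\left(42138 + 24 \left(-74\right)\right) \frac{1}{-33398 + 11 \left(-232\right)}}{97093} = \frac{42138 - 1776}{-33398 - 2552} \cdot \frac{1}{97093} = \frac{40362}{-35950} \cdot \frac{1}{97093} = 40362 \left(- \frac{1}{35950}\right) \frac{1}{97093} = \left(- \frac{20181}{17975}\right) \frac{1}{97093} = - \frac{20181}{1745246675}$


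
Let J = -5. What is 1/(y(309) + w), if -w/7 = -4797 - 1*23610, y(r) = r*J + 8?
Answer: 1/197312 ≈ 5.0681e-6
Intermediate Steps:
y(r) = 8 - 5*r (y(r) = r*(-5) + 8 = -5*r + 8 = 8 - 5*r)
w = 198849 (w = -7*(-4797 - 1*23610) = -7*(-4797 - 23610) = -7*(-28407) = 198849)
1/(y(309) + w) = 1/((8 - 5*309) + 198849) = 1/((8 - 1545) + 198849) = 1/(-1537 + 198849) = 1/197312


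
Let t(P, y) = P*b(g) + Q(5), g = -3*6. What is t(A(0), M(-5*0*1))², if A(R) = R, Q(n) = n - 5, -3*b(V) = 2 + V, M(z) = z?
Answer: 0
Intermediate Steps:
g = -18
b(V) = -⅔ - V/3 (b(V) = -(2 + V)/3 = -⅔ - V/3)
Q(n) = -5 + n
t(P, y) = 16*P/3 (t(P, y) = P*(-⅔ - ⅓*(-18)) + (-5 + 5) = P*(-⅔ + 6) + 0 = P*(16/3) + 0 = 16*P/3 + 0 = 16*P/3)
t(A(0), M(-5*0*1))² = ((16/3)*0)² = 0² = 0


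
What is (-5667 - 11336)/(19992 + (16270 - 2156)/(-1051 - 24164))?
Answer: -428730645/504084166 ≈ -0.85051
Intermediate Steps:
(-5667 - 11336)/(19992 + (16270 - 2156)/(-1051 - 24164)) = -17003/(19992 + 14114/(-25215)) = -17003/(19992 + 14114*(-1/25215)) = -17003/(19992 - 14114/25215) = -17003/504084166/25215 = -17003*25215/504084166 = -428730645/504084166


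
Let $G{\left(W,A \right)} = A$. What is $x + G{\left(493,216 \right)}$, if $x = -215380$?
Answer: $-215164$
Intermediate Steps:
$x + G{\left(493,216 \right)} = -215380 + 216 = -215164$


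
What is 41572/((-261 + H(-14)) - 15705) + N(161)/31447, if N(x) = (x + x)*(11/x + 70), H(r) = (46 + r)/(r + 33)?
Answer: -8997714016/4769283467 ≈ -1.8866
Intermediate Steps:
H(r) = (46 + r)/(33 + r)
N(x) = 2*x*(70 + 11/x) (N(x) = (2*x)*(70 + 11/x) = 2*x*(70 + 11/x))
41572/((-261 + H(-14)) - 15705) + N(161)/31447 = 41572/((-261 + (46 - 14)/(33 - 14)) - 15705) + (22 + 140*161)/31447 = 41572/((-261 + 32/19) - 15705) + (22 + 22540)*(1/31447) = 41572/((-261 + (1/19)*32) - 15705) + 22562*(1/31447) = 41572/((-261 + 32/19) - 15705) + 22562/31447 = 41572/(-4927/19 - 15705) + 22562/31447 = 41572/(-303322/19) + 22562/31447 = 41572*(-19/303322) + 22562/31447 = -394934/151661 + 22562/31447 = -8997714016/4769283467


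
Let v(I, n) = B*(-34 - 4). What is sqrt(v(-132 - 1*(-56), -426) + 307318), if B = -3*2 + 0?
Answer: sqrt(307546) ≈ 554.57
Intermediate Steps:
B = -6 (B = -6 + 0 = -6)
v(I, n) = 228 (v(I, n) = -6*(-34 - 4) = -6*(-38) = 228)
sqrt(v(-132 - 1*(-56), -426) + 307318) = sqrt(228 + 307318) = sqrt(307546)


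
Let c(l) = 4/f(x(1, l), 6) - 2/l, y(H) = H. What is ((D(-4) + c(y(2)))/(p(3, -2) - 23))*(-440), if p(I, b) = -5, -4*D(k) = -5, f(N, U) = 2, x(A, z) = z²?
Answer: 495/14 ≈ 35.357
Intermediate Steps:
D(k) = 5/4 (D(k) = -¼*(-5) = 5/4)
c(l) = 2 - 2/l (c(l) = 4/2 - 2/l = 4*(½) - 2/l = 2 - 2/l)
((D(-4) + c(y(2)))/(p(3, -2) - 23))*(-440) = ((5/4 + (2 - 2/2))/(-5 - 23))*(-440) = ((5/4 + (2 - 2*½))/(-28))*(-440) = ((5/4 + (2 - 1))*(-1/28))*(-440) = ((5/4 + 1)*(-1/28))*(-440) = ((9/4)*(-1/28))*(-440) = -9/112*(-440) = 495/14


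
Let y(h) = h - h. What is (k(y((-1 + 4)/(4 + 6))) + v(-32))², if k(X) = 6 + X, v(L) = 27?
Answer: 1089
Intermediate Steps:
y(h) = 0
(k(y((-1 + 4)/(4 + 6))) + v(-32))² = ((6 + 0) + 27)² = (6 + 27)² = 33² = 1089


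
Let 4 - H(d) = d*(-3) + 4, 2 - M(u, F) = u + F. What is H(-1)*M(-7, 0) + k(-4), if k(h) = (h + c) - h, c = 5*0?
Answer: -27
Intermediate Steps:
c = 0
M(u, F) = 2 - F - u (M(u, F) = 2 - (u + F) = 2 - (F + u) = 2 + (-F - u) = 2 - F - u)
k(h) = 0 (k(h) = (h + 0) - h = h - h = 0)
H(d) = 3*d (H(d) = 4 - (d*(-3) + 4) = 4 - (-3*d + 4) = 4 - (4 - 3*d) = 4 + (-4 + 3*d) = 3*d)
H(-1)*M(-7, 0) + k(-4) = (3*(-1))*(2 - 1*0 - 1*(-7)) + 0 = -3*(2 + 0 + 7) + 0 = -3*9 + 0 = -27 + 0 = -27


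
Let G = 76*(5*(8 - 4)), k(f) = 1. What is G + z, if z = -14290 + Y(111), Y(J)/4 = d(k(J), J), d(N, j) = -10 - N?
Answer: -12814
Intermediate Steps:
Y(J) = -44 (Y(J) = 4*(-10 - 1*1) = 4*(-10 - 1) = 4*(-11) = -44)
G = 1520 (G = 76*(5*4) = 76*20 = 1520)
z = -14334 (z = -14290 - 44 = -14334)
G + z = 1520 - 14334 = -12814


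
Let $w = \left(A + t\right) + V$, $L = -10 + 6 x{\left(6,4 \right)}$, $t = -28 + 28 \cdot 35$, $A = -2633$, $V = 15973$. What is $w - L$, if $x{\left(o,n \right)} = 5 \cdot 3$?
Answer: $14212$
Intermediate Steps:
$x{\left(o,n \right)} = 15$
$t = 952$ ($t = -28 + 980 = 952$)
$L = 80$ ($L = -10 + 6 \cdot 15 = -10 + 90 = 80$)
$w = 14292$ ($w = \left(-2633 + 952\right) + 15973 = -1681 + 15973 = 14292$)
$w - L = 14292 - 80 = 14212$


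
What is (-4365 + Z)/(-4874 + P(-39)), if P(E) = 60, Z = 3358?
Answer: 1007/4814 ≈ 0.20918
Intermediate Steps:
(-4365 + Z)/(-4874 + P(-39)) = (-4365 + 3358)/(-4874 + 60) = -1007/(-4814) = -1007*(-1/4814) = 1007/4814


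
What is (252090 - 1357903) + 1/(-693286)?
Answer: -766644671519/693286 ≈ -1.1058e+6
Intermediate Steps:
(252090 - 1357903) + 1/(-693286) = -1105813 - 1/693286 = -766644671519/693286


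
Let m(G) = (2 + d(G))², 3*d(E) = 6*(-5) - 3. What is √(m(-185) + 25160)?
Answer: √25241 ≈ 158.87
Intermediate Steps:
d(E) = -11 (d(E) = (6*(-5) - 3)/3 = (-30 - 3)/3 = (⅓)*(-33) = -11)
m(G) = 81 (m(G) = (2 - 11)² = (-9)² = 81)
√(m(-185) + 25160) = √(81 + 25160) = √25241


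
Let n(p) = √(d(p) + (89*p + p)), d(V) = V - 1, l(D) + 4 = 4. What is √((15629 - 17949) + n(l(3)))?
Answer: √(-2320 + I) ≈ 0.0104 + 48.166*I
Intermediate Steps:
l(D) = 0 (l(D) = -4 + 4 = 0)
d(V) = -1 + V
n(p) = √(-1 + 91*p) (n(p) = √((-1 + p) + (89*p + p)) = √((-1 + p) + 90*p) = √(-1 + 91*p))
√((15629 - 17949) + n(l(3))) = √((15629 - 17949) + √(-1 + 91*0)) = √(-2320 + √(-1 + 0)) = √(-2320 + √(-1)) = √(-2320 + I)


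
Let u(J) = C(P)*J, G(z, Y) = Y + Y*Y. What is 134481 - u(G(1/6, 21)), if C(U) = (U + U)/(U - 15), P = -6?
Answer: 134217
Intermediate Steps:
C(U) = 2*U/(-15 + U) (C(U) = (2*U)/(-15 + U) = 2*U/(-15 + U))
G(z, Y) = Y + Y²
u(J) = 4*J/7 (u(J) = (2*(-6)/(-15 - 6))*J = (2*(-6)/(-21))*J = (2*(-6)*(-1/21))*J = 4*J/7)
134481 - u(G(1/6, 21)) = 134481 - 4*21*(1 + 21)/7 = 134481 - 4*21*22/7 = 134481 - 4*462/7 = 134481 - 1*264 = 134481 - 264 = 134217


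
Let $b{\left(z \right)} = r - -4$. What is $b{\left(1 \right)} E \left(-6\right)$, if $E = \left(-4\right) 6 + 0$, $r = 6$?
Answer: $1440$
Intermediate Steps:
$E = -24$ ($E = -24 + 0 = -24$)
$b{\left(z \right)} = 10$ ($b{\left(z \right)} = 6 - -4 = 6 + 4 = 10$)
$b{\left(1 \right)} E \left(-6\right) = 10 \left(-24\right) \left(-6\right) = \left(-240\right) \left(-6\right) = 1440$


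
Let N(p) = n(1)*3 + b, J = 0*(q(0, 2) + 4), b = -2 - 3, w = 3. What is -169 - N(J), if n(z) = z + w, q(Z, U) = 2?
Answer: -176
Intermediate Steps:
n(z) = 3 + z (n(z) = z + 3 = 3 + z)
b = -5
J = 0 (J = 0*(2 + 4) = 0*6 = 0)
N(p) = 7 (N(p) = (3 + 1)*3 - 5 = 4*3 - 5 = 12 - 5 = 7)
-169 - N(J) = -169 - 1*7 = -169 - 7 = -176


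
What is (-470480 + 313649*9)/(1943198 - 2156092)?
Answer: -213851/19354 ≈ -11.049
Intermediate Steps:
(-470480 + 313649*9)/(1943198 - 2156092) = (-470480 + 2822841)/(-212894) = 2352361*(-1/212894) = -213851/19354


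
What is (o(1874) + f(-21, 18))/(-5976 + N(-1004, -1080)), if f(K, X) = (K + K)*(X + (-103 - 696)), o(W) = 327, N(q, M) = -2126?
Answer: -33129/8102 ≈ -4.0890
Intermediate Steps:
f(K, X) = 2*K*(-799 + X) (f(K, X) = (2*K)*(X - 799) = (2*K)*(-799 + X) = 2*K*(-799 + X))
(o(1874) + f(-21, 18))/(-5976 + N(-1004, -1080)) = (327 + 2*(-21)*(-799 + 18))/(-5976 - 2126) = (327 + 2*(-21)*(-781))/(-8102) = (327 + 32802)*(-1/8102) = 33129*(-1/8102) = -33129/8102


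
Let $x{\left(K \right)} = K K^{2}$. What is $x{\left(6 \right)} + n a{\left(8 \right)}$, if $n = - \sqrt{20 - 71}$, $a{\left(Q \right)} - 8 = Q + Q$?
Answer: $216 - 24 i \sqrt{51} \approx 216.0 - 171.39 i$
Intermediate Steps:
$x{\left(K \right)} = K^{3}$
$a{\left(Q \right)} = 8 + 2 Q$ ($a{\left(Q \right)} = 8 + \left(Q + Q\right) = 8 + 2 Q$)
$n = - i \sqrt{51}$ ($n = - \sqrt{-51} = - i \sqrt{51} \approx - 7.1414 i$)
$x{\left(6 \right)} + n a{\left(8 \right)} = 6^{3} + - i \sqrt{51} \left(8 + 2 \cdot 8\right) = 216 + - i \sqrt{51} \left(8 + 16\right) = 216 + - i \sqrt{51} \cdot 24 = 216 - 24 i \sqrt{51}$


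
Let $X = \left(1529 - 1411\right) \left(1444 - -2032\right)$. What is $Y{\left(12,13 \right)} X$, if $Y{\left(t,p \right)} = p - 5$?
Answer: $3281344$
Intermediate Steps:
$Y{\left(t,p \right)} = -5 + p$
$X = 410168$ ($X = 118 \left(1444 + 2032\right) = 118 \cdot 3476 = 410168$)
$Y{\left(12,13 \right)} X = \left(-5 + 13\right) 410168 = 8 \cdot 410168 = 3281344$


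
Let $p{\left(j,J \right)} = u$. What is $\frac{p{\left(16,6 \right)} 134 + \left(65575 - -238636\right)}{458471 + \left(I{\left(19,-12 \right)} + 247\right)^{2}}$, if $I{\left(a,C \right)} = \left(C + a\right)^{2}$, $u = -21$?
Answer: $\frac{301397}{546087} \approx 0.55192$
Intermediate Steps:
$p{\left(j,J \right)} = -21$
$\frac{p{\left(16,6 \right)} 134 + \left(65575 - -238636\right)}{458471 + \left(I{\left(19,-12 \right)} + 247\right)^{2}} = \frac{\left(-21\right) 134 + \left(65575 - -238636\right)}{458471 + \left(\left(-12 + 19\right)^{2} + 247\right)^{2}} = \frac{-2814 + \left(65575 + 238636\right)}{458471 + \left(7^{2} + 247\right)^{2}} = \frac{-2814 + 304211}{458471 + \left(49 + 247\right)^{2}} = \frac{301397}{458471 + 296^{2}} = \frac{301397}{458471 + 87616} = \frac{301397}{546087}$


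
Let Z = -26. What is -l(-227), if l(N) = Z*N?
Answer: -5902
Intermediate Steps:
l(N) = -26*N
-l(-227) = -(-26)*(-227) = -1*5902 = -5902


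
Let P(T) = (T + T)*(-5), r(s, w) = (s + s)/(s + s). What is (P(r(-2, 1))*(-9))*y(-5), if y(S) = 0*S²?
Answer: 0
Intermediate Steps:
r(s, w) = 1 (r(s, w) = (2*s)/((2*s)) = (2*s)*(1/(2*s)) = 1)
P(T) = -10*T (P(T) = (2*T)*(-5) = -10*T)
y(S) = 0
(P(r(-2, 1))*(-9))*y(-5) = (-10*1*(-9))*0 = -10*(-9)*0 = 90*0 = 0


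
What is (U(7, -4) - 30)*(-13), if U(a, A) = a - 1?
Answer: 312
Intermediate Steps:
U(a, A) = -1 + a
(U(7, -4) - 30)*(-13) = ((-1 + 7) - 30)*(-13) = (6 - 30)*(-13) = -24*(-13) = 312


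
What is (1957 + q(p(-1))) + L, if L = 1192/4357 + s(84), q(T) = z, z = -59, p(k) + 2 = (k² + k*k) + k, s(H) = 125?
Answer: 8815403/4357 ≈ 2023.3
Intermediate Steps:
p(k) = -2 + k + 2*k² (p(k) = -2 + ((k² + k*k) + k) = -2 + ((k² + k²) + k) = -2 + (2*k² + k) = -2 + (k + 2*k²) = -2 + k + 2*k²)
q(T) = -59
L = 545817/4357 (L = 1192/4357 + 125 = 545817/4357 ≈ 125.27)
(1957 + q(p(-1))) + L = (1957 - 59) + 545817/4357 = 1898 + 545817/4357 = 8815403/4357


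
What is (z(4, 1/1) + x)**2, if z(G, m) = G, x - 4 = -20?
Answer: 144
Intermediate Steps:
x = -16 (x = 4 - 20 = -16)
(z(4, 1/1) + x)**2 = (4 - 16)**2 = (-12)**2 = 144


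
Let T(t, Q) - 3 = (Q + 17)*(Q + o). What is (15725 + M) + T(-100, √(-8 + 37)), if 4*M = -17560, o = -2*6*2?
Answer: 10959 - 7*√29 ≈ 10921.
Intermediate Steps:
o = -24 (o = -12*2 = -24)
M = -4390 (M = (¼)*(-17560) = -4390)
T(t, Q) = 3 + (-24 + Q)*(17 + Q) (T(t, Q) = 3 + (Q + 17)*(Q - 24) = 3 + (17 + Q)*(-24 + Q) = 3 + (-24 + Q)*(17 + Q))
(15725 + M) + T(-100, √(-8 + 37)) = (15725 - 4390) + (-405 + (√(-8 + 37))² - 7*√(-8 + 37)) = 11335 + (-405 + (√29)² - 7*√29) = 11335 + (-405 + 29 - 7*√29) = 11335 + (-376 - 7*√29) = 10959 - 7*√29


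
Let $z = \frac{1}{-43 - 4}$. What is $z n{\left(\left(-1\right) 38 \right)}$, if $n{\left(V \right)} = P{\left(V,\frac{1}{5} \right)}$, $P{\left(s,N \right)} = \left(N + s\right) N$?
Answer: $\frac{189}{1175} \approx 0.16085$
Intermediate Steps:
$P{\left(s,N \right)} = N \left(N + s\right)$
$n{\left(V \right)} = \frac{1}{25} + \frac{V}{5}$ ($n{\left(V \right)} = \frac{\frac{1}{5} + V}{5} = \frac{1}{25} + \frac{V}{5}$)
$z = - \frac{1}{47}$ ($z = \frac{1}{-47} = - \frac{1}{47} \approx -0.021277$)
$z n{\left(\left(-1\right) 38 \right)} = - \frac{\frac{1}{25} + \frac{\left(-1\right) 38}{5}}{47} = - \frac{\frac{1}{25} + \frac{1}{5} \left(-38\right)}{47} = - \frac{\frac{1}{25} - \frac{38}{5}}{47} = \left(- \frac{1}{47}\right) \left(- \frac{189}{25}\right) = \frac{189}{1175}$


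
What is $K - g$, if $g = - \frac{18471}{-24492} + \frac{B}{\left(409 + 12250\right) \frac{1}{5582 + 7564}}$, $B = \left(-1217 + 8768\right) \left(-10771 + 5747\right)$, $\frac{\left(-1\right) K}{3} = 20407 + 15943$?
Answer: $\frac{4060194994518193}{103348076} \approx 3.9287 \cdot 10^{7}$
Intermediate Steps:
$K = -109050$ ($K = - 3 \left(20407 + 15943\right) = \left(-3\right) 36350 = -109050$)
$B = -37936224$ ($B = 7551 \left(-5024\right) = -37936224$)
$g = - \frac{4071465102205993}{103348076}$ ($g = - \frac{18471}{-24492} - \frac{37936224}{\left(409 + 12250\right) \frac{1}{5582 + 7564}} = \left(-18471\right) \left(- \frac{1}{24492}\right) - \frac{37936224}{12659 \cdot \frac{1}{13146}} = \frac{6157}{8164} - \frac{37936224}{12659 \cdot \frac{1}{13146}} = \frac{6157}{8164} - \frac{37936224}{\frac{12659}{13146}} = \frac{6157}{8164} - \frac{498709600704}{12659} = - \frac{4071465102205993}{103348076} \approx -3.9396 \cdot 10^{7}$)
$K - g = -109050 - - \frac{4071465102205993}{103348076} = -109050 + \frac{4071465102205993}{103348076} = \frac{4060194994518193}{103348076}$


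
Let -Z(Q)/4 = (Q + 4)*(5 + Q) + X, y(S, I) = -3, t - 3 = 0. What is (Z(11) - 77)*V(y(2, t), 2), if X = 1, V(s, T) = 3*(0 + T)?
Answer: -6246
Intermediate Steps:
t = 3 (t = 3 + 0 = 3)
V(s, T) = 3*T
Z(Q) = -4 - 4*(4 + Q)*(5 + Q) (Z(Q) = -4*((Q + 4)*(5 + Q) + 1) = -4*((4 + Q)*(5 + Q) + 1) = -4*(1 + (4 + Q)*(5 + Q)) = -4 - 4*(4 + Q)*(5 + Q))
(Z(11) - 77)*V(y(2, t), 2) = ((-84 - 36*11 - 4*11**2) - 77)*(3*2) = ((-84 - 396 - 4*121) - 77)*6 = ((-84 - 396 - 484) - 77)*6 = (-964 - 77)*6 = -1041*6 = -6246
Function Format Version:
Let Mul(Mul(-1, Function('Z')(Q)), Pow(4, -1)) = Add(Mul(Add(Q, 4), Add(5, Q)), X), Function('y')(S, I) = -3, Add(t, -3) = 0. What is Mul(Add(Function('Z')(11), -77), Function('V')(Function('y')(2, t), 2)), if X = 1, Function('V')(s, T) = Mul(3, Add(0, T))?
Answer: -6246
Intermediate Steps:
t = 3 (t = Add(3, 0) = 3)
Function('V')(s, T) = Mul(3, T)
Function('Z')(Q) = Add(-4, Mul(-4, Add(4, Q), Add(5, Q))) (Function('Z')(Q) = Mul(-4, Add(Mul(Add(Q, 4), Add(5, Q)), 1)) = Mul(-4, Add(Mul(Add(4, Q), Add(5, Q)), 1)) = Mul(-4, Add(1, Mul(Add(4, Q), Add(5, Q)))) = Add(-4, Mul(-4, Add(4, Q), Add(5, Q))))
Mul(Add(Function('Z')(11), -77), Function('V')(Function('y')(2, t), 2)) = Mul(Add(Add(-84, Mul(-36, 11), Mul(-4, Pow(11, 2))), -77), Mul(3, 2)) = Mul(Add(Add(-84, -396, Mul(-4, 121)), -77), 6) = Mul(Add(Add(-84, -396, -484), -77), 6) = Mul(Add(-964, -77), 6) = Mul(-1041, 6) = -6246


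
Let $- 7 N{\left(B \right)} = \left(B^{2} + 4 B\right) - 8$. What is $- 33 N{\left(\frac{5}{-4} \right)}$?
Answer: $- \frac{6039}{112} \approx -53.92$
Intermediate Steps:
$N{\left(B \right)} = \frac{8}{7} - \frac{4 B}{7} - \frac{B^{2}}{7}$ ($N{\left(B \right)} = - \frac{\left(B^{2} + 4 B\right) - 8}{7} = - \frac{-8 + B^{2} + 4 B}{7} = \frac{8}{7} - \frac{4 B}{7} - \frac{B^{2}}{7}$)
$- 33 N{\left(\frac{5}{-4} \right)} = - 33 \left(\frac{8}{7} - \frac{4 \frac{5}{-4}}{7} - \frac{\left(\frac{5}{-4}\right)^{2}}{7}\right) = - 33 \left(\frac{8}{7} - \frac{4 \cdot 5 \left(- \frac{1}{4}\right)}{7} - \frac{\left(5 \left(- \frac{1}{4}\right)\right)^{2}}{7}\right) = - 33 \left(\frac{8}{7} - - \frac{5}{7} - \frac{\left(- \frac{5}{4}\right)^{2}}{7}\right) = - 33 \left(\frac{8}{7} + \frac{5}{7} - \frac{25}{112}\right) = \left(-33\right) \frac{183}{112} = - \frac{6039}{112}$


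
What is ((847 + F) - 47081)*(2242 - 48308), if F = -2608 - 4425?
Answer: 2453797622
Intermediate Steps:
F = -7033
((847 + F) - 47081)*(2242 - 48308) = ((847 - 7033) - 47081)*(2242 - 48308) = (-6186 - 47081)*(-46066) = -53267*(-46066) = 2453797622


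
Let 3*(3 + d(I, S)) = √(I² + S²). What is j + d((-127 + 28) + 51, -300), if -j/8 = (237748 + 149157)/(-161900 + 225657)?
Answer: -3286511/63757 + 4*√641 ≈ 49.724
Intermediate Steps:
j = -3095240/63757 (j = -8*(237748 + 149157)/(-161900 + 225657) = -3095240/63757 ≈ -48.547)
d(I, S) = -3 + √(I² + S²)/3
j + d((-127 + 28) + 51, -300) = -3095240/63757 + (-3 + √(((-127 + 28) + 51)² + (-300)²)/3) = -3095240/63757 + (-3 + √((-99 + 51)² + 90000)/3) = -3095240/63757 + (-3 + √((-48)² + 90000)/3) = -3095240/63757 + (-3 + √(2304 + 90000)/3) = -3095240/63757 + (-3 + √92304/3) = -3095240/63757 + (-3 + (12*√641)/3) = -3095240/63757 + (-3 + 4*√641) = -3286511/63757 + 4*√641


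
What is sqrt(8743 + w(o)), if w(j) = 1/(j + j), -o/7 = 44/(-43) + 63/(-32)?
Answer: sqrt(7261385242895)/28819 ≈ 93.504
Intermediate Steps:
o = 28819/1376 (o = -7*(44/(-43) + 63/(-32)) = -7*(44*(-1/43) + 63*(-1/32)) = -7*(-44/43 - 63/32) = -7*(-4117/1376) = 28819/1376 ≈ 20.944)
w(j) = 1/(2*j)
sqrt(8743 + w(o)) = sqrt(8743 + 1/(2*(28819/1376))) = sqrt(8743 + (1/2)*(1376/28819)) = sqrt(8743 + 688/28819) = sqrt(251965205/28819) = sqrt(7261385242895)/28819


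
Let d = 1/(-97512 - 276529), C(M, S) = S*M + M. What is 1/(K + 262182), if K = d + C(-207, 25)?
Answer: 374041/96053728799 ≈ 3.8941e-6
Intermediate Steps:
C(M, S) = M + M*S (C(M, S) = M*S + M = M + M*S)
d = -1/374041 (d = 1/(-374041) = -1/374041 ≈ -2.6735e-6)
K = -2013088663/374041 (K = -1/374041 - 207*(1 + 25) = -1/374041 - 207*26 = -1/374041 - 5382 = -2013088663/374041 ≈ -5382.0)
1/(K + 262182) = 1/(-2013088663/374041 + 262182) = 1/(96053728799/374041) = 374041/96053728799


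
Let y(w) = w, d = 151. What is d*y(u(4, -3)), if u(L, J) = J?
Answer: -453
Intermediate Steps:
d*y(u(4, -3)) = 151*(-3) = -453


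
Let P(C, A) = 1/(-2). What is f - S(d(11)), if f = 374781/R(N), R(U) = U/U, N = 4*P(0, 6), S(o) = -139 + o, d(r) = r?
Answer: 374909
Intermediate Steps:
P(C, A) = -1/2
N = -2 (N = 4*(-1/2) = -2)
R(U) = 1
f = 374781 (f = 374781/1 = 374781*1 = 374781)
f - S(d(11)) = 374781 - (-139 + 11) = 374781 - 1*(-128) = 374781 + 128 = 374909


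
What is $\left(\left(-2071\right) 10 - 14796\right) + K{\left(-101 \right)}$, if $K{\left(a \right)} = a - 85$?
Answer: $-35692$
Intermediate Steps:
$K{\left(a \right)} = -85 + a$
$\left(\left(-2071\right) 10 - 14796\right) + K{\left(-101 \right)} = \left(\left(-2071\right) 10 - 14796\right) - 186 = \left(-20710 - 14796\right) - 186 = -35506 - 186 = -35692$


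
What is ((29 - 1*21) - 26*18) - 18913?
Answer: -19373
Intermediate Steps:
((29 - 1*21) - 26*18) - 18913 = ((29 - 21) - 468) - 18913 = (8 - 468) - 18913 = -460 - 18913 = -19373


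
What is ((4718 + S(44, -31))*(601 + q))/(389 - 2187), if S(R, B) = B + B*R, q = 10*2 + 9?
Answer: -1046745/899 ≈ -1164.3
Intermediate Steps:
q = 29 (q = 20 + 9 = 29)
((4718 + S(44, -31))*(601 + q))/(389 - 2187) = ((4718 - 31*(1 + 44))*(601 + 29))/(389 - 2187) = ((4718 - 31*45)*630)/(-1798) = ((4718 - 1395)*630)*(-1/1798) = (3323*630)*(-1/1798) = 2093490*(-1/1798) = -1046745/899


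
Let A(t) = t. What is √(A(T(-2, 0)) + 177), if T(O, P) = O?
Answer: 5*√7 ≈ 13.229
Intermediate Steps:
√(A(T(-2, 0)) + 177) = √(-2 + 177) = √175 = 5*√7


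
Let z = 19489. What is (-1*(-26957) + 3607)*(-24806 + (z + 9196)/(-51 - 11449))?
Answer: -435991922217/575 ≈ -7.5825e+8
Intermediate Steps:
(-1*(-26957) + 3607)*(-24806 + (z + 9196)/(-51 - 11449)) = (-1*(-26957) + 3607)*(-24806 + (19489 + 9196)/(-51 - 11449)) = (26957 + 3607)*(-24806 + 28685/(-11500)) = 30564*(-24806 + 28685*(-1/11500)) = 30564*(-24806 - 5737/2300) = 30564*(-57059537/2300) = -435991922217/575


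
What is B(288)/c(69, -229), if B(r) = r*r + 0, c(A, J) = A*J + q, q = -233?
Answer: -41472/8017 ≈ -5.1730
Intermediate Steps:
c(A, J) = -233 + A*J (c(A, J) = A*J - 233 = -233 + A*J)
B(r) = r**2 (B(r) = r**2 + 0 = r**2)
B(288)/c(69, -229) = 288**2/(-233 + 69*(-229)) = 82944/(-233 - 15801) = 82944/(-16034) = 82944*(-1/16034) = -41472/8017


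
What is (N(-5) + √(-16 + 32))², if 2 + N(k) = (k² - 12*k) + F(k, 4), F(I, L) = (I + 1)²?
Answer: 10609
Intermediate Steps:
F(I, L) = (1 + I)²
N(k) = -2 + k² + (1 + k)² - 12*k (N(k) = -2 + ((k² - 12*k) + (1 + k)²) = -2 + (k² + (1 + k)² - 12*k) = -2 + k² + (1 + k)² - 12*k)
(N(-5) + √(-16 + 32))² = ((-1 - 10*(-5) + 2*(-5)²) + √(-16 + 32))² = ((-1 + 50 + 2*25) + √16)² = ((-1 + 50 + 50) + 4)² = (99 + 4)² = 103² = 10609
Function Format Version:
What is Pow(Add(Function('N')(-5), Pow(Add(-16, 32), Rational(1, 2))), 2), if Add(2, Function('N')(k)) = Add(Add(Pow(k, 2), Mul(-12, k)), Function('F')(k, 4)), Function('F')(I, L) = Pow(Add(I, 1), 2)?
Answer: 10609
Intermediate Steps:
Function('F')(I, L) = Pow(Add(1, I), 2)
Function('N')(k) = Add(-2, Pow(k, 2), Pow(Add(1, k), 2), Mul(-12, k)) (Function('N')(k) = Add(-2, Add(Add(Pow(k, 2), Mul(-12, k)), Pow(Add(1, k), 2))) = Add(-2, Add(Pow(k, 2), Pow(Add(1, k), 2), Mul(-12, k))) = Add(-2, Pow(k, 2), Pow(Add(1, k), 2), Mul(-12, k)))
Pow(Add(Function('N')(-5), Pow(Add(-16, 32), Rational(1, 2))), 2) = Pow(Add(Add(-1, Mul(-10, -5), Mul(2, Pow(-5, 2))), Pow(Add(-16, 32), Rational(1, 2))), 2) = Pow(Add(Add(-1, 50, Mul(2, 25)), Pow(16, Rational(1, 2))), 2) = Pow(Add(Add(-1, 50, 50), 4), 2) = Pow(Add(99, 4), 2) = Pow(103, 2) = 10609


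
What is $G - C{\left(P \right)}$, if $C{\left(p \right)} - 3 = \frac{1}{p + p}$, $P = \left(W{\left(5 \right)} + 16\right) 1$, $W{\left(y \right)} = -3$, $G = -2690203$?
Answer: $- \frac{69945357}{26} \approx -2.6902 \cdot 10^{6}$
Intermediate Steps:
$P = 13$ ($P = \left(-3 + 16\right) 1 = 13 \cdot 1 = 13$)
$C{\left(p \right)} = 3 + \frac{1}{2 p}$ ($C{\left(p \right)} = 3 + \frac{1}{p + p} = 3 + \frac{1}{2 p}$)
$G - C{\left(P \right)} = -2690203 - \left(3 + \frac{1}{2 \cdot 13}\right) = -2690203 - \left(3 + \frac{1}{2} \cdot \frac{1}{13}\right) = -2690203 - \left(3 + \frac{1}{26}\right) = -2690203 - \frac{79}{26} = - \frac{69945357}{26}$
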